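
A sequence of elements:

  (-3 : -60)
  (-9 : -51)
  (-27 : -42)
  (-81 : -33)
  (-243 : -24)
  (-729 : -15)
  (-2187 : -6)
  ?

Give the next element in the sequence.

(-6561 : 3)

First slot — ×3 each step: -3, -9, -27, -81, -243, -729, -2187 → -6561.
For the second slot, +9 each step: -60, -51, -42, -33, -24, -15, -6 → 3.
So the next element is (-6561 : 3).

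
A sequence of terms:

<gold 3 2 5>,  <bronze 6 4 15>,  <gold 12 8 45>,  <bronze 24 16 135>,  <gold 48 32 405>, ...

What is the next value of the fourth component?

For the fourth component, ×3 each step: 5, 15, 45, 135, 405 → 1215.

1215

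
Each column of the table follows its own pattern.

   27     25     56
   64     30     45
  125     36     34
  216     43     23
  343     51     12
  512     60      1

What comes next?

First component — perfect cubes: 3³, 4³, 5³, …: 27, 64, 125, 216, 343, 512 → 729.
Second component: differences are 5, 6, 7, … (increasing by 1 each time); 25, 30, 36, 43, 51, 60 → 70.
Third component — −11 each step: 56, 45, 34, 23, 12, 1 → -10.
Combining the parts gives 729  70  -10.

729  70  -10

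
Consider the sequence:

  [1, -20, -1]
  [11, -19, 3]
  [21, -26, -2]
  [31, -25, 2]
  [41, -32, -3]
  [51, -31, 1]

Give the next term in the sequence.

[61, -38, -4]

First slot: 1, 11, 21, 31, 41, 51 → 61 (+10 each step).
For the second slot, alternating steps +1, −7, +1, −7, …: -20, -19, -26, -25, -32, -31 → -38.
Third slot — alternating steps +4, −5, +4, −5, …: -1, 3, -2, 2, -3, 1 → -4.
So the next term is [61, -38, -4].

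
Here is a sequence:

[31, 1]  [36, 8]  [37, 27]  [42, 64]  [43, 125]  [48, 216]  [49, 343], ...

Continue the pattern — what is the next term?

For the first component, alternating steps +5, +1, +5, +1, …: 31, 36, 37, 42, 43, 48, 49 → 54.
For the second component, perfect cubes: 1³, 2³, 3³, …: 1, 8, 27, 64, 125, 216, 343 → 512.
Putting it together: [54, 512].

[54, 512]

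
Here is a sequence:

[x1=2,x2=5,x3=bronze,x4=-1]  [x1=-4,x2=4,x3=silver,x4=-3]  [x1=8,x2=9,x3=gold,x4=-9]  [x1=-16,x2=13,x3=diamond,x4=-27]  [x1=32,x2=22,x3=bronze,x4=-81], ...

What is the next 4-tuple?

[x1=-64,x2=35,x3=silver,x4=-243]

X1: ×(-2) each step; 2, -4, 8, -16, 32 → -64.
X2: each term is the sum of the two before it, so 5, 4, 9, 13, 22 → 35.
X3 goes bronze, silver, gold, diamond, bronze → silver (repeats bronze → silver → gold → diamond).
For the x4, ×3 each step: -1, -3, -9, -27, -81 → -243.
Combining the parts gives [x1=-64,x2=35,x3=silver,x4=-243].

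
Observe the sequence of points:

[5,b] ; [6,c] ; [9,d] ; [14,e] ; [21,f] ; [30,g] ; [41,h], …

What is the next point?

[54,i]

First part: differences are 1, 3, 5, … (increasing by 2 each time), so 5, 6, 9, 14, 21, 30, 41 → 54.
For the letter, letters move forward 1 place in the alphabet: b, c, d, e, f, g, h → i.
Combining the parts gives [54,i].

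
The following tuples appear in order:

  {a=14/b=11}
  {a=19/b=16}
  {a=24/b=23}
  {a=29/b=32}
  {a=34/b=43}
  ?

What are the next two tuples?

A: +5 each step; 14, 19, 24, 29, 34 → 39 → 44.
B — differences are 5, 7, 9, … (increasing by 2 each time): 11, 16, 23, 32, 43 → 56 → 71.
Putting the parts together: {a=39/b=56} and then {a=44/b=71}.

{a=39/b=56}, {a=44/b=71}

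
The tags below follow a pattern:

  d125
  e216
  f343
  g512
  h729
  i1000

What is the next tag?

j1331

Letter: letters move forward 1 place in the alphabet; d, e, f, g, h, i → j.
For the second component, perfect cubes: 5³, 6³, 7³, …: 125, 216, 343, 512, 729, 1000 → 1331.
Combining the parts gives j1331.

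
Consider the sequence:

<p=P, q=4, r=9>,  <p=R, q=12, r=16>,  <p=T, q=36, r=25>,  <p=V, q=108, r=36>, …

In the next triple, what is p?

X

P: P, R, T, V → X (letters move forward 2 places in the alphabet).
Q — ×3 each step: 4, 12, 36, 108 → 324.
For the r, perfect squares: 3², 4², 5², …: 9, 16, 25, 36 → 49.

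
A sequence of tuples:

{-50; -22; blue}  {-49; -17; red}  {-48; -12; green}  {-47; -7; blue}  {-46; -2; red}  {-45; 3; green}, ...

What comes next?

First component: -50, -49, -48, -47, -46, -45 → -44 (+1 each step).
Second component: +5 each step; -22, -17, -12, -7, -2, 3 → 8.
Colour — repeats blue → red → green: blue, red, green, blue, red, green → blue.
Combining the parts gives {-44; 8; blue}.

{-44; 8; blue}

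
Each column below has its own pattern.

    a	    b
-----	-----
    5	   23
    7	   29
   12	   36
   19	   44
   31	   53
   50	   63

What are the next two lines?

Column a: each term is the sum of the two before it; 5, 7, 12, 19, 31, 50 → 81 → 131.
Column b goes 23, 29, 36, 44, 53, 63 → 74 → 86 (differences are 6, 7, 8, … (increasing by 1 each time)).
Putting the parts together: 81  74 and then 131  86.

81  74; 131  86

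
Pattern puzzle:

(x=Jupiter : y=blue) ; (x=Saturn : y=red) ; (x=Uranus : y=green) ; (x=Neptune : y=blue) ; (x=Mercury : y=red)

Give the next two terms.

(x=Venus : y=green), (x=Earth : y=blue)

X: Jupiter, Saturn, Uranus, Neptune, Mercury → Venus → Earth (runs through the planets Mercury→Neptune).
For the y, repeats blue → red → green: blue, red, green, blue, red → green → blue.
So the next two terms are (x=Venus : y=green) and (x=Earth : y=blue).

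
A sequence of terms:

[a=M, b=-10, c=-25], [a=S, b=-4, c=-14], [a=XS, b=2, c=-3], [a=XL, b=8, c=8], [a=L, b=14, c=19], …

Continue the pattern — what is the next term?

A — runs backward through clothing sizes XS→XL: M, S, XS, XL, L → M.
B: +6 each step, so -10, -4, 2, 8, 14 → 20.
C: -25, -14, -3, 8, 19 → 30 (+11 each step).
Combining the parts gives [a=M, b=20, c=30].

[a=M, b=20, c=30]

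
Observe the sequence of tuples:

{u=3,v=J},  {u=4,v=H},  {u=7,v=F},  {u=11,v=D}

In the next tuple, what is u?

U: 3, 4, 7, 11 → 18 (each term is the sum of the two before it).

18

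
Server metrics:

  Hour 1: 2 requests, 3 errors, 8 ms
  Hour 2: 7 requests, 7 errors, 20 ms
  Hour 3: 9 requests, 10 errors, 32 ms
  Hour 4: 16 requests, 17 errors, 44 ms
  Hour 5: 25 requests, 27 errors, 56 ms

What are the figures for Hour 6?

Requests: 2, 7, 9, 16, 25 → 41 (each term is the sum of the two before it).
Errors goes 3, 7, 10, 17, 27 → 44 (each term is the sum of the two before it).
Ms — +12 each step: 8, 20, 32, 44, 56 → 68.
So the next record is 41 requests, 44 errors, 68 ms.

41 requests, 44 errors, 68 ms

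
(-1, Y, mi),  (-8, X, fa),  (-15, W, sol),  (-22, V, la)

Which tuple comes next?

For the first value, −7 each step: -1, -8, -15, -22 → -29.
Letter — letters move back 1 place in the alphabet: Y, X, W, V → U.
Note: runs through the solfège scale do→ti; mi, fa, sol, la → ti.
So the next tuple is (-29, U, ti).

(-29, U, ti)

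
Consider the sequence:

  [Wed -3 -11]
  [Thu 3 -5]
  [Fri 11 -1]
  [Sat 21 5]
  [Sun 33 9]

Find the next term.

For the day, runs through the weekdays Mon→Sun: Wed, Thu, Fri, Sat, Sun → Mon.
For the second component, differences are 6, 8, 10, … (increasing by 2 each time): -3, 3, 11, 21, 33 → 47.
For the third component, alternating steps +6, +4, +6, +4, …: -11, -5, -1, 5, 9 → 15.
So the next term is [Mon 47 15].

[Mon 47 15]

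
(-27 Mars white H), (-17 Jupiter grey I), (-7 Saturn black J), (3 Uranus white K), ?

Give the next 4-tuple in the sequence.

For the first component, +10 each step: -27, -17, -7, 3 → 13.
Planet: Mars, Jupiter, Saturn, Uranus → Neptune (runs through the planets Mercury→Neptune).
Shade: white, grey, black, white → grey (repeats white → grey → black).
Letter: H, I, J, K → L (letters move forward 1 place in the alphabet).
So the next 4-tuple is (13 Neptune grey L).

(13 Neptune grey L)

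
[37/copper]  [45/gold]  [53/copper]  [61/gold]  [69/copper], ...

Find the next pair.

[77/gold]

First component: 37, 45, 53, 61, 69 → 77 (+8 each step).
Metal: alternates copper ↔ gold, so copper, gold, copper, gold, copper → gold.
So the next pair is [77/gold].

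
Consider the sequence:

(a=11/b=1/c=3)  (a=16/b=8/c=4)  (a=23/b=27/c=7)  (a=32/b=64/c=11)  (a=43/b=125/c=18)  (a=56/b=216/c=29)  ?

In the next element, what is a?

A: differences are 5, 7, 9, … (increasing by 2 each time), so 11, 16, 23, 32, 43, 56 → 71.

71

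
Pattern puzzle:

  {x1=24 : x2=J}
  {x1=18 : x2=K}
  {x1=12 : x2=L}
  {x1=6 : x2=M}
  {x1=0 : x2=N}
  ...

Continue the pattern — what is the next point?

X1 — −6 each step: 24, 18, 12, 6, 0 → -6.
For the x2, letters move forward 1 place in the alphabet: J, K, L, M, N → O.
So the next point is {x1=-6 : x2=O}.

{x1=-6 : x2=O}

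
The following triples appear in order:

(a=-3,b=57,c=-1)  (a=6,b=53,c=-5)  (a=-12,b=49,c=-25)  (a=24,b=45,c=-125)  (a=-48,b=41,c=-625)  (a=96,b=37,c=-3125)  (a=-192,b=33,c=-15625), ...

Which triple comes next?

(a=384,b=29,c=-78125)

A: ×(-2) each step; -3, 6, -12, 24, -48, 96, -192 → 384.
B — −4 each step: 57, 53, 49, 45, 41, 37, 33 → 29.
C: ×5 each step, so -1, -5, -25, -125, -625, -3125, -15625 → -78125.
Putting it together: (a=384,b=29,c=-78125).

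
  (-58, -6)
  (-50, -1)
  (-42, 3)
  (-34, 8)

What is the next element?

First part: +8 each step; -58, -50, -42, -34 → -26.
Second part goes -6, -1, 3, 8 → 12 (alternating steps +5, +4, +5, +4, …).
Putting it together: (-26, 12).

(-26, 12)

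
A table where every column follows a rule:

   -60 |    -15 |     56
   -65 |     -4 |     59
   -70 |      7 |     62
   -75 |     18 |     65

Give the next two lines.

-80  29  68; -85  40  71

First component: -60, -65, -70, -75 → -80 → -85 (−5 each step).
Second component: +11 each step; -15, -4, 7, 18 → 29 → 40.
Third component: +3 each step, so 56, 59, 62, 65 → 68 → 71.
So the next two lines are -80  29  68 and -85  40  71.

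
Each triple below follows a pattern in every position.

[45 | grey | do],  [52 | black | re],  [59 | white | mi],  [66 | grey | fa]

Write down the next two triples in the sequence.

First value goes 45, 52, 59, 66 → 73 → 80 (+7 each step).
Shade: repeats grey → black → white, so grey, black, white, grey → black → white.
Note: do, re, mi, fa → sol → la (runs through the solfège scale do→ti).
Putting the parts together: [73 | black | sol] and then [80 | white | la].

[73 | black | sol], [80 | white | la]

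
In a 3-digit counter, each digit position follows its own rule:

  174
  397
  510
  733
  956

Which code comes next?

First digit: 1, 3, 5, 7, 9 → 1 (+2 each step, mod 10).
Second digit: +2 each step, mod 10, so 7, 9, 1, 3, 5 → 7.
Third digit goes 4, 7, 0, 3, 6 → 9 (+3 each step, mod 10).
So the next code is 179.

179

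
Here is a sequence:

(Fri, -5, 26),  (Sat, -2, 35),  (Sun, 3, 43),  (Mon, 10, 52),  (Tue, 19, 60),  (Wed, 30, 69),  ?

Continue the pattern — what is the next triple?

Day: runs through the weekdays Mon→Sun, so Fri, Sat, Sun, Mon, Tue, Wed → Thu.
Second component: differences are 3, 5, 7, … (increasing by 2 each time), so -5, -2, 3, 10, 19, 30 → 43.
For the third component, alternating steps +9, +8, +9, +8, …: 26, 35, 43, 52, 60, 69 → 77.
So the next triple is (Thu, 43, 77).

(Thu, 43, 77)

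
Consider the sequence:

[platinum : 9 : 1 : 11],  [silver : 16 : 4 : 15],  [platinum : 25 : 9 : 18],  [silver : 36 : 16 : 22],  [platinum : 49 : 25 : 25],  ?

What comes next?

[silver : 64 : 36 : 29]

Metal: alternates platinum ↔ silver, so platinum, silver, platinum, silver, platinum → silver.
Second entry: 9, 16, 25, 36, 49 → 64 (perfect squares: 3², 4², 5², …).
Third entry: 1, 4, 9, 16, 25 → 36 (perfect squares: 1², 2², 3², …).
Fourth entry — alternating steps +4, +3, +4, +3, …: 11, 15, 18, 22, 25 → 29.
So the next 4-tuple is [silver : 64 : 36 : 29].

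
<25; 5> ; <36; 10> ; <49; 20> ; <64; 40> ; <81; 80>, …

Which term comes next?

<100; 160>

First component: perfect squares: 5², 6², 7², …; 25, 36, 49, 64, 81 → 100.
Second component — ×2 each step: 5, 10, 20, 40, 80 → 160.
Combining the parts gives <100; 160>.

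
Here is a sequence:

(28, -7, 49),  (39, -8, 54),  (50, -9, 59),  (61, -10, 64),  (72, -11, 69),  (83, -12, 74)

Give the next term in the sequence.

(94, -13, 79)

First entry goes 28, 39, 50, 61, 72, 83 → 94 (+11 each step).
For the second entry, −1 each step: -7, -8, -9, -10, -11, -12 → -13.
Third entry — +5 each step: 49, 54, 59, 64, 69, 74 → 79.
So the next term is (94, -13, 79).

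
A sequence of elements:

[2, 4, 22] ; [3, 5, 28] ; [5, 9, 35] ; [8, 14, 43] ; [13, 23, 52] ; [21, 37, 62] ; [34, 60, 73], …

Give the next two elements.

[55, 97, 85], [89, 157, 98]

First entry — each term is the sum of the two before it: 2, 3, 5, 8, 13, 21, 34 → 55 → 89.
Second entry: each term is the sum of the two before it; 4, 5, 9, 14, 23, 37, 60 → 97 → 157.
Third entry: differences are 6, 7, 8, … (increasing by 1 each time), so 22, 28, 35, 43, 52, 62, 73 → 85 → 98.
Putting the parts together: [55, 97, 85] and then [89, 157, 98].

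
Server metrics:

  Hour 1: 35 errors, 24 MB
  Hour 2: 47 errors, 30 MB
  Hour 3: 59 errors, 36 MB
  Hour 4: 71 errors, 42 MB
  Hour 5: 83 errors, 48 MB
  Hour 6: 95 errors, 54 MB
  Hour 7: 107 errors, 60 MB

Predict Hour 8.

Errors: +12 each step; 35, 47, 59, 71, 83, 95, 107 → 119.
MB: +6 each step; 24, 30, 36, 42, 48, 54, 60 → 66.
Combining the parts gives 119 errors, 66 MB.

119 errors, 66 MB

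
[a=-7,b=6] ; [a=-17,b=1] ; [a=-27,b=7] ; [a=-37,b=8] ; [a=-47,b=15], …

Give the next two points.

A: −10 each step; -7, -17, -27, -37, -47 → -57 → -67.
For the b, each term is the sum of the two before it: 6, 1, 7, 8, 15 → 23 → 38.
Putting the parts together: [a=-57,b=23] and then [a=-67,b=38].

[a=-57,b=23], [a=-67,b=38]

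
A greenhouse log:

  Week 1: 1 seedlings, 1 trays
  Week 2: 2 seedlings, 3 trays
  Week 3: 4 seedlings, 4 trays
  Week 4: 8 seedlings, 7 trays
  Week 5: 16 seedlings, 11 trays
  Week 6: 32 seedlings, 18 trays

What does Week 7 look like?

Seedlings: ×2 each step; 1, 2, 4, 8, 16, 32 → 64.
Trays: 1, 3, 4, 7, 11, 18 → 29 (each term is the sum of the two before it).
So the next row is 64 seedlings, 29 trays.

64 seedlings, 29 trays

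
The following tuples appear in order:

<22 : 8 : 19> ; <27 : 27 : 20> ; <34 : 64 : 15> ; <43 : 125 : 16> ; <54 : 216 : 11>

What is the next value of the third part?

First part: differences are 5, 7, 9, … (increasing by 2 each time), so 22, 27, 34, 43, 54 → 67.
Second part: perfect cubes: 2³, 3³, 4³, …; 8, 27, 64, 125, 216 → 343.
Third part: 19, 20, 15, 16, 11 → 12 (alternating steps +1, −5, +1, −5, …).

12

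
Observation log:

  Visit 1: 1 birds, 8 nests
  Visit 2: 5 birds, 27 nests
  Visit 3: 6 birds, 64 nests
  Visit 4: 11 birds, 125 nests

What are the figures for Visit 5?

Birds: each term is the sum of the two before it, so 1, 5, 6, 11 → 17.
Nests goes 8, 27, 64, 125 → 216 (perfect cubes: 2³, 3³, 4³, …).
Putting it together: 17 birds, 216 nests.

17 birds, 216 nests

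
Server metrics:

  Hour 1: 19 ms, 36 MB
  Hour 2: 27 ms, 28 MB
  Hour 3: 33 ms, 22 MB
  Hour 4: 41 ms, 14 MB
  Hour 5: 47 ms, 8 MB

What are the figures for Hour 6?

Ms goes 19, 27, 33, 41, 47 → 55 (alternating steps +8, +6, +8, +6, …).
MB — together with the ms always sums to 55: 36, 28, 22, 14, 8 → 0.
Combining the parts gives 55 ms, 0 MB.

55 ms, 0 MB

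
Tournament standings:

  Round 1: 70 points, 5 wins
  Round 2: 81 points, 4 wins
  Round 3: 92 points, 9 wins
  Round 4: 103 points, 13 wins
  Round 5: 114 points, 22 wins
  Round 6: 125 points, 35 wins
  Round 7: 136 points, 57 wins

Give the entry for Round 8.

For the points, +11 each step: 70, 81, 92, 103, 114, 125, 136 → 147.
For the wins, each term is the sum of the two before it: 5, 4, 9, 13, 22, 35, 57 → 92.
So the next row is 147 points, 92 wins.

147 points, 92 wins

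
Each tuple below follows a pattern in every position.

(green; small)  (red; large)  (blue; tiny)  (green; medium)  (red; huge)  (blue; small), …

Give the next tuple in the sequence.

(green; large)

For the colour, repeats green → red → blue: green, red, blue, green, red, blue → green.
Size: repeats small → large → tiny → medium → huge, so small, large, tiny, medium, huge, small → large.
So the next tuple is (green; large).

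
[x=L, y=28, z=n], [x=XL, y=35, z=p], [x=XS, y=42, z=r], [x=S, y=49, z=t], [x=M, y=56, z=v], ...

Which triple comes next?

[x=L, y=63, z=x]

X: L, XL, XS, S, M → L (runs through clothing sizes XS→XL).
Y goes 28, 35, 42, 49, 56 → 63 (+7 each step).
Z — letters move forward 2 places in the alphabet: n, p, r, t, v → x.
Putting it together: [x=L, y=63, z=x].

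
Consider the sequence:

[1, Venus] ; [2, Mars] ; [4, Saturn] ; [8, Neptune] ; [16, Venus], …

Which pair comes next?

First slot goes 1, 2, 4, 8, 16 → 32 (×2 each step).
Planet: repeats Venus → Mars → Saturn → Neptune; Venus, Mars, Saturn, Neptune, Venus → Mars.
Combining the parts gives [32, Mars].

[32, Mars]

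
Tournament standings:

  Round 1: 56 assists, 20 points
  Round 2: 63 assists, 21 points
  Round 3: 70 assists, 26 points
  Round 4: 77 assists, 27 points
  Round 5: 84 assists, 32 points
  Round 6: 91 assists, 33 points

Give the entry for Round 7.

98 assists, 38 points

Assists goes 56, 63, 70, 77, 84, 91 → 98 (+7 each step).
Points: 20, 21, 26, 27, 32, 33 → 38 (alternating steps +1, +5, +1, +5, …).
Putting it together: 98 assists, 38 points.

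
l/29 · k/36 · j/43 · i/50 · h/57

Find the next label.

g/64

Letter: letters move back 1 place in the alphabet; l, k, j, i, h → g.
Second component — +7 each step: 29, 36, 43, 50, 57 → 64.
Putting it together: g/64.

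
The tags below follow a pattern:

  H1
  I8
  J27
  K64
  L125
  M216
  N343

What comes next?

Letter: H, I, J, K, L, M, N → O (letters move forward 1 place in the alphabet).
Second component: 1, 8, 27, 64, 125, 216, 343 → 512 (perfect cubes: 1³, 2³, 3³, …).
Combining the parts gives O512.

O512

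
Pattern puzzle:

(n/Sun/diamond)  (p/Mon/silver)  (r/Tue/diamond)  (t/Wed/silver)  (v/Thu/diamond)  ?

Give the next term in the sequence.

Letter: letters move forward 2 places in the alphabet; n, p, r, t, v → x.
Day goes Sun, Mon, Tue, Wed, Thu → Fri (runs through the weekdays Mon→Sun).
Rank: diamond, silver, diamond, silver, diamond → silver (alternates diamond ↔ silver).
So the next term is (x/Fri/silver).

(x/Fri/silver)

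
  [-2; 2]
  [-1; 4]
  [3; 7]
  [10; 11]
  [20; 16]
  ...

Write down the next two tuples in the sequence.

[33; 22], [49; 29]

For the first part, differences are 1, 4, 7, … (increasing by 3 each time): -2, -1, 3, 10, 20 → 33 → 49.
Second part: 2, 4, 7, 11, 16 → 22 → 29 (differences are 2, 3, 4, … (increasing by 1 each time)).
Putting the parts together: [33; 22] and then [49; 29].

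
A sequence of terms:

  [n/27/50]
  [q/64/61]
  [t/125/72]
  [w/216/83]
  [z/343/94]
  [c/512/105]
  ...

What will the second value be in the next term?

For the second value, perfect cubes: 3³, 4³, 5³, …: 27, 64, 125, 216, 343, 512 → 729.

729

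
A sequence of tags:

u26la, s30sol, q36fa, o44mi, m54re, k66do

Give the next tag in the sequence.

Letter: u, s, q, o, m, k → i (letters move back 2 places in the alphabet).
Second component: 26, 30, 36, 44, 54, 66 → 80 (differences are 4, 6, 8, … (increasing by 2 each time)).
Note: la, sol, fa, mi, re, do → ti (runs backward through the solfège scale do→ti).
Putting it together: i80ti.

i80ti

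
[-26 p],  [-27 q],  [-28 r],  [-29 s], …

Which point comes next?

[-30 t]

First value goes -26, -27, -28, -29 → -30 (−1 each step).
Letter: letters move forward 1 place in the alphabet, so p, q, r, s → t.
So the next point is [-30 t].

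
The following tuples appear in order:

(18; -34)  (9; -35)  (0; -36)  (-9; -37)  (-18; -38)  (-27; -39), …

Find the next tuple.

(-36; -40)

First value — −9 each step: 18, 9, 0, -9, -18, -27 → -36.
Second value: −1 each step, so -34, -35, -36, -37, -38, -39 → -40.
Combining the parts gives (-36; -40).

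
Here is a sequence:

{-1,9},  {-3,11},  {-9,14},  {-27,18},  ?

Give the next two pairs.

First value goes -1, -3, -9, -27 → -81 → -243 (×3 each step).
Second value goes 9, 11, 14, 18 → 23 → 29 (differences are 2, 3, 4, … (increasing by 1 each time)).
So the next two pairs are {-81,23} and {-243,29}.

{-81,23}, {-243,29}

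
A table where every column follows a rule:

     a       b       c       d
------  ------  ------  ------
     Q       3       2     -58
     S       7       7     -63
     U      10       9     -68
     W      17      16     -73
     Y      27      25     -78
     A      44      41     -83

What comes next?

C  71  66  -88

Column a goes Q, S, U, W, Y, A → C (letters move forward 2 places in the alphabet, wrapping Z→A).
Column b goes 3, 7, 10, 17, 27, 44 → 71 (each term is the sum of the two before it).
Column c — each term is the sum of the two before it: 2, 7, 9, 16, 25, 41 → 66.
For the column d, −5 each step: -58, -63, -68, -73, -78, -83 → -88.
So the next line is C  71  66  -88.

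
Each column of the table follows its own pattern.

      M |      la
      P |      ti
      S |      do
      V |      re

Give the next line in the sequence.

Y  mi

Letter goes M, P, S, V → Y (letters move forward 3 places in the alphabet).
Note — runs through the solfège scale do→ti: la, ti, do, re → mi.
Combining the parts gives Y  mi.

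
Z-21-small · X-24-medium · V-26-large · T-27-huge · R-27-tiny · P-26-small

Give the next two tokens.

N-24-medium, L-21-large

Letter: letters move back 2 places in the alphabet; Z, X, V, T, R, P → N → L.
For the second component, differences are 3, 2, 1, … (decreasing by 1 each time): 21, 24, 26, 27, 27, 26 → 24 → 21.
Size — repeats small → medium → large → huge → tiny: small, medium, large, huge, tiny, small → medium → large.
Putting the parts together: N-24-medium and then L-21-large.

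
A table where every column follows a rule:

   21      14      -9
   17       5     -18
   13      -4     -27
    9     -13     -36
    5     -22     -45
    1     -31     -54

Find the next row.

-3  -40  -63

First component: −4 each step; 21, 17, 13, 9, 5, 1 → -3.
For the second component, −9 each step: 14, 5, -4, -13, -22, -31 → -40.
Third component: −9 each step, so -9, -18, -27, -36, -45, -54 → -63.
Combining the parts gives -3  -40  -63.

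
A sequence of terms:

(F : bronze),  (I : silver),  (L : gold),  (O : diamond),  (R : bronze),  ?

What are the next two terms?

Letter: letters move forward 3 places in the alphabet; F, I, L, O, R → U → X.
Rank — repeats bronze → silver → gold → diamond: bronze, silver, gold, diamond, bronze → silver → gold.
So the next two terms are (U : silver) and (X : gold).

(U : silver), (X : gold)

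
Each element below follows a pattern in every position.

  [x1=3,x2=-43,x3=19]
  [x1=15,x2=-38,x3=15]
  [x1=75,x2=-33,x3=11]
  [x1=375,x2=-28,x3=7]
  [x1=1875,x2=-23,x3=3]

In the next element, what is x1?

X1: ×5 each step; 3, 15, 75, 375, 1875 → 9375.
X2 — +5 each step: -43, -38, -33, -28, -23 → -18.
X3 goes 19, 15, 11, 7, 3 → -1 (−4 each step).

9375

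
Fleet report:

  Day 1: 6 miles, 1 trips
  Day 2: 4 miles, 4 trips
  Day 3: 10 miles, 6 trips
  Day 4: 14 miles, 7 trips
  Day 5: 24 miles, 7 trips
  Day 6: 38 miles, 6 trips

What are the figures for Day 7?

62 miles, 4 trips

Miles: 6, 4, 10, 14, 24, 38 → 62 (each term is the sum of the two before it).
Trips goes 1, 4, 6, 7, 7, 6 → 4 (differences are 3, 2, 1, … (decreasing by 1 each time)).
Combining the parts gives 62 miles, 4 trips.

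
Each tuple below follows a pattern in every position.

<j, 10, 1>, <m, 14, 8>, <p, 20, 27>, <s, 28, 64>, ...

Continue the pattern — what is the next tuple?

<v, 38, 125>

Letter: letters move forward 3 places in the alphabet, so j, m, p, s → v.
Second coordinate — differences are 4, 6, 8, … (increasing by 2 each time): 10, 14, 20, 28 → 38.
Third coordinate goes 1, 8, 27, 64 → 125 (perfect cubes: 1³, 2³, 3³, …).
Combining the parts gives <v, 38, 125>.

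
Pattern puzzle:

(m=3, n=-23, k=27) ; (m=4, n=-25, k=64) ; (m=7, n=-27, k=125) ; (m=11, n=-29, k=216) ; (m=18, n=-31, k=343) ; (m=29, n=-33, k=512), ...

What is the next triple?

(m=47, n=-35, k=729)

M: each term is the sum of the two before it; 3, 4, 7, 11, 18, 29 → 47.
N: -23, -25, -27, -29, -31, -33 → -35 (−2 each step).
K — perfect cubes: 3³, 4³, 5³, …: 27, 64, 125, 216, 343, 512 → 729.
So the next triple is (m=47, n=-35, k=729).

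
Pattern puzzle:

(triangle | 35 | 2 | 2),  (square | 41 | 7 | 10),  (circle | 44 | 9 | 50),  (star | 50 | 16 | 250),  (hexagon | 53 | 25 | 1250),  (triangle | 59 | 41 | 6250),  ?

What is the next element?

For the shape, repeats triangle → square → circle → star → hexagon: triangle, square, circle, star, hexagon, triangle → square.
Second entry: alternating steps +6, +3, +6, +3, …, so 35, 41, 44, 50, 53, 59 → 62.
Third entry: 2, 7, 9, 16, 25, 41 → 66 (each term is the sum of the two before it).
Fourth entry: ×5 each step, so 2, 10, 50, 250, 1250, 6250 → 31250.
Combining the parts gives (square | 62 | 66 | 31250).

(square | 62 | 66 | 31250)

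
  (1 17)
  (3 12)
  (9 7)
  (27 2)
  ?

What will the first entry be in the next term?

81

First entry: ×3 each step, so 1, 3, 9, 27 → 81.
For the second entry, −5 each step: 17, 12, 7, 2 → -3.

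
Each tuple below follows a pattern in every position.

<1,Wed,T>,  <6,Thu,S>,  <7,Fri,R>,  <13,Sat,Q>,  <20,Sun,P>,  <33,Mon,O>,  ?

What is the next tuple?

<53,Tue,N>

For the first slot, each term is the sum of the two before it: 1, 6, 7, 13, 20, 33 → 53.
Day: runs through the weekdays Mon→Sun, so Wed, Thu, Fri, Sat, Sun, Mon → Tue.
Letter: letters move back 1 place in the alphabet; T, S, R, Q, P, O → N.
Putting it together: <53,Tue,N>.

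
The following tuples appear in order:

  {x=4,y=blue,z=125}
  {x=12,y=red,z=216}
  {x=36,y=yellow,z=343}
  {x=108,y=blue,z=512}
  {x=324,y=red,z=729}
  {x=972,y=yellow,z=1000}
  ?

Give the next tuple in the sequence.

X — ×3 each step: 4, 12, 36, 108, 324, 972 → 2916.
For the y, repeats blue → red → yellow: blue, red, yellow, blue, red, yellow → blue.
Z — perfect cubes: 5³, 6³, 7³, …: 125, 216, 343, 512, 729, 1000 → 1331.
So the next tuple is {x=2916,y=blue,z=1331}.

{x=2916,y=blue,z=1331}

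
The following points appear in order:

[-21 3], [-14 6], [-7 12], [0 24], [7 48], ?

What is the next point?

First entry: -21, -14, -7, 0, 7 → 14 (+7 each step).
Second entry: ×2 each step; 3, 6, 12, 24, 48 → 96.
Putting it together: [14 96].

[14 96]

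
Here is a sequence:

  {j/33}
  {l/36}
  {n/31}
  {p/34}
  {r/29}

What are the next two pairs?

{t/32}, {v/27}

Letter — letters move forward 2 places in the alphabet: j, l, n, p, r → t → v.
Second part: 33, 36, 31, 34, 29 → 32 → 27 (alternating steps +3, −5, +3, −5, …).
Putting the parts together: {t/32} and then {v/27}.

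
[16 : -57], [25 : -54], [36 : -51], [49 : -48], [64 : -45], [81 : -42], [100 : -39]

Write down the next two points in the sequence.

[121 : -36], [144 : -33]

For the first entry, perfect squares: 4², 5², 6², …: 16, 25, 36, 49, 64, 81, 100 → 121 → 144.
Second entry — +3 each step: -57, -54, -51, -48, -45, -42, -39 → -36 → -33.
Putting the parts together: [121 : -36] and then [144 : -33].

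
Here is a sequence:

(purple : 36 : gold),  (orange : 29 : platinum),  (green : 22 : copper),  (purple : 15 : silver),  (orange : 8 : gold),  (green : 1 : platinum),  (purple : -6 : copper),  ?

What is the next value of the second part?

-13

Colour goes purple, orange, green, purple, orange, green, purple → orange (repeats purple → orange → green).
Second part: −7 each step, so 36, 29, 22, 15, 8, 1, -6 → -13.
Metal: gold, platinum, copper, silver, gold, platinum, copper → silver (repeats gold → platinum → copper → silver).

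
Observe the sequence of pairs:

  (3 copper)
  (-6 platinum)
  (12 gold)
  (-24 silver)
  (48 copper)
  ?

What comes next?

First part: ×(-2) each step, so 3, -6, 12, -24, 48 → -96.
Metal goes copper, platinum, gold, silver, copper → platinum (repeats copper → platinum → gold → silver).
So the next pair is (-96 platinum).

(-96 platinum)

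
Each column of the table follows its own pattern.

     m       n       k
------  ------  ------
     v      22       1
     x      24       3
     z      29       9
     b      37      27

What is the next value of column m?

d

For the column m, letters move forward 2 places in the alphabet, wrapping Z→A: v, x, z, b → d.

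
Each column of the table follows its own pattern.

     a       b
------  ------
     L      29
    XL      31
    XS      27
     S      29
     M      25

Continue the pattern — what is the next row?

L  27

Column a: L, XL, XS, S, M → L (runs through clothing sizes XS→XL).
Column b — alternating steps +2, −4, +2, −4, …: 29, 31, 27, 29, 25 → 27.
So the next row is L  27.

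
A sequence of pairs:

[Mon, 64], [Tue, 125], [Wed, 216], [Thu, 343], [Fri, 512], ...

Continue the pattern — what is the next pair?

[Sat, 729]

Day — runs through the weekdays Mon→Sun: Mon, Tue, Wed, Thu, Fri → Sat.
Second coordinate goes 64, 125, 216, 343, 512 → 729 (perfect cubes: 4³, 5³, 6³, …).
So the next pair is [Sat, 729].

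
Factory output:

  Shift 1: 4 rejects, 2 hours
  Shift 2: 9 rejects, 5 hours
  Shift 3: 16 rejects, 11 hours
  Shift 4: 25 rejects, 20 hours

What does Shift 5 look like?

Rejects — perfect squares: 2², 3², 4², …: 4, 9, 16, 25 → 36.
Hours: 2, 5, 11, 20 → 32 (differences are 3, 6, 9, … (increasing by 3 each time)).
Putting it together: 36 rejects, 32 hours.

36 rejects, 32 hours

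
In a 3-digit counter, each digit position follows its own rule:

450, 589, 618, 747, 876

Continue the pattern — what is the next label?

First digit: +1 each step, mod 10; 4, 5, 6, 7, 8 → 9.
Second digit: 5, 8, 1, 4, 7 → 0 (+3 each step, mod 10).
For the third digit, −1 each step, mod 10: 0, 9, 8, 7, 6 → 5.
Putting it together: 905.

905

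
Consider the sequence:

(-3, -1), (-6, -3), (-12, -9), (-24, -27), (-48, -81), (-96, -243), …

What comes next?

First slot — ×2 each step: -3, -6, -12, -24, -48, -96 → -192.
Second slot goes -1, -3, -9, -27, -81, -243 → -729 (×3 each step).
Putting it together: (-192, -729).

(-192, -729)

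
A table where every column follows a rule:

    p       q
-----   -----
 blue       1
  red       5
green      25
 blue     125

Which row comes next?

Column p goes blue, red, green, blue → red (repeats blue → red → green).
Column q: ×5 each step, so 1, 5, 25, 125 → 625.
Combining the parts gives red  625.

red  625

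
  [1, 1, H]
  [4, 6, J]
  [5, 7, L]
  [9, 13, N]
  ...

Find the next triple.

[14, 20, P]

First part: each term is the sum of the two before it; 1, 4, 5, 9 → 14.
Second part: 1, 6, 7, 13 → 20 (each term is the sum of the two before it).
For the letter, letters move forward 2 places in the alphabet: H, J, L, N → P.
So the next triple is [14, 20, P].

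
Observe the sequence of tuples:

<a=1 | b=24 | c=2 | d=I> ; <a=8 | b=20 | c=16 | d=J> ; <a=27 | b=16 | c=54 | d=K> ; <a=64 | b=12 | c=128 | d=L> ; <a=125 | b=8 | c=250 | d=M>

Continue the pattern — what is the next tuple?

<a=216 | b=4 | c=432 | d=N>

A: 1, 8, 27, 64, 125 → 216 (perfect cubes: 1³, 2³, 3³, …).
B: −4 each step; 24, 20, 16, 12, 8 → 4.
C: always 2 × the a; 2, 16, 54, 128, 250 → 432.
D: I, J, K, L, M → N (letters move forward 1 place in the alphabet).
Combining the parts gives <a=216 | b=4 | c=432 | d=N>.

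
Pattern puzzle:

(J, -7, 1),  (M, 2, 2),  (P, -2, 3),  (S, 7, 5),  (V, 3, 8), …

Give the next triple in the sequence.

(Y, 12, 13)

For the letter, letters move forward 3 places in the alphabet: J, M, P, S, V → Y.
Second slot: alternating steps +9, −4, +9, −4, …, so -7, 2, -2, 7, 3 → 12.
Third slot — each term is the sum of the two before it: 1, 2, 3, 5, 8 → 13.
Putting it together: (Y, 12, 13).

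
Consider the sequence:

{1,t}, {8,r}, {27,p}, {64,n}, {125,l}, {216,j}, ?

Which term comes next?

{343,h}

First slot — perfect cubes: 1³, 2³, 3³, …: 1, 8, 27, 64, 125, 216 → 343.
Letter — letters move back 2 places in the alphabet: t, r, p, n, l, j → h.
So the next term is {343,h}.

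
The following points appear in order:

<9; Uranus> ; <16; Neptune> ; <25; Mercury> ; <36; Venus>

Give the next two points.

<49; Earth>, <64; Mars>

First entry — perfect squares: 3², 4², 5², …: 9, 16, 25, 36 → 49 → 64.
Planet — runs through the planets Mercury→Neptune: Uranus, Neptune, Mercury, Venus → Earth → Mars.
Putting the parts together: <49; Earth> and then <64; Mars>.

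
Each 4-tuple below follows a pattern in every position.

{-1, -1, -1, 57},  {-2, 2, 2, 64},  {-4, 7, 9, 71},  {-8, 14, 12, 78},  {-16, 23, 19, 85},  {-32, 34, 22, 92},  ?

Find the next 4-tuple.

{-64, 47, 29, 99}

First slot — ×2 each step: -1, -2, -4, -8, -16, -32 → -64.
For the second slot, differences are 3, 5, 7, … (increasing by 2 each time): -1, 2, 7, 14, 23, 34 → 47.
Third slot: -1, 2, 9, 12, 19, 22 → 29 (alternating steps +3, +7, +3, +7, …).
For the fourth slot, +7 each step: 57, 64, 71, 78, 85, 92 → 99.
Combining the parts gives {-64, 47, 29, 99}.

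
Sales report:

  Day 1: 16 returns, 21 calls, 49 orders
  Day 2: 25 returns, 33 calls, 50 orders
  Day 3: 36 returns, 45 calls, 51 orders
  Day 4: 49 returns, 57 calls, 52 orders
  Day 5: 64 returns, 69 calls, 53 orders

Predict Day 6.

81 returns, 81 calls, 54 orders

For the returns, perfect squares: 4², 5², 6², …: 16, 25, 36, 49, 64 → 81.
Calls — +12 each step: 21, 33, 45, 57, 69 → 81.
Orders: 49, 50, 51, 52, 53 → 54 (+1 each step).
Putting it together: 81 returns, 81 calls, 54 orders.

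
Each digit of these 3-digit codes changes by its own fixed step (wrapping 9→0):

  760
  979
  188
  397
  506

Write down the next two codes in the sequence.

715, 924

First digit: 7, 9, 1, 3, 5 → 7 → 9 (+2 each step, mod 10).
Second digit goes 6, 7, 8, 9, 0 → 1 → 2 (+1 each step, mod 10).
For the third digit, −1 each step, mod 10: 0, 9, 8, 7, 6 → 5 → 4.
Putting the parts together: 715 and then 924.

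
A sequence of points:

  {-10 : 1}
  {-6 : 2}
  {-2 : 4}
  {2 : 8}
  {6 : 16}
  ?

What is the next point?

{10 : 32}

First entry: +4 each step, so -10, -6, -2, 2, 6 → 10.
Second entry: 1, 2, 4, 8, 16 → 32 (×2 each step).
Combining the parts gives {10 : 32}.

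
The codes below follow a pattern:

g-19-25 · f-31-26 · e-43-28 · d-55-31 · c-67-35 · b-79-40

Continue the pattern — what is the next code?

a-91-46

For the letter, letters move back 1 place in the alphabet: g, f, e, d, c, b → a.
Second component: +12 each step, so 19, 31, 43, 55, 67, 79 → 91.
Third component: differences are 1, 2, 3, … (increasing by 1 each time), so 25, 26, 28, 31, 35, 40 → 46.
Combining the parts gives a-91-46.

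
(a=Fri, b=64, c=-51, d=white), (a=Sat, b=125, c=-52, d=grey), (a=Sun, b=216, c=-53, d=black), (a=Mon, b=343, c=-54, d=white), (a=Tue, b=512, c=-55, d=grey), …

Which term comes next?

(a=Wed, b=729, c=-56, d=black)

A goes Fri, Sat, Sun, Mon, Tue → Wed (runs through the weekdays Mon→Sun).
B: perfect cubes: 4³, 5³, 6³, …, so 64, 125, 216, 343, 512 → 729.
C: −1 each step, so -51, -52, -53, -54, -55 → -56.
D goes white, grey, black, white, grey → black (repeats white → grey → black).
So the next term is (a=Wed, b=729, c=-56, d=black).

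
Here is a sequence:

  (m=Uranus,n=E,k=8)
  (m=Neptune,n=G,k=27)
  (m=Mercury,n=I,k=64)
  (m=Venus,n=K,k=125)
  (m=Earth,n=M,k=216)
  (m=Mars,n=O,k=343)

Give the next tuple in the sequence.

M — runs through the planets Mercury→Neptune: Uranus, Neptune, Mercury, Venus, Earth, Mars → Jupiter.
N: letters move forward 2 places in the alphabet; E, G, I, K, M, O → Q.
For the k, perfect cubes: 2³, 3³, 4³, …: 8, 27, 64, 125, 216, 343 → 512.
So the next tuple is (m=Jupiter,n=Q,k=512).

(m=Jupiter,n=Q,k=512)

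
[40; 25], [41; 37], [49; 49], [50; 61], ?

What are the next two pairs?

[58; 73], [59; 85]

First component: alternating steps +1, +8, +1, +8, …; 40, 41, 49, 50 → 58 → 59.
For the second component, +12 each step: 25, 37, 49, 61 → 73 → 85.
So the next two pairs are [58; 73] and [59; 85].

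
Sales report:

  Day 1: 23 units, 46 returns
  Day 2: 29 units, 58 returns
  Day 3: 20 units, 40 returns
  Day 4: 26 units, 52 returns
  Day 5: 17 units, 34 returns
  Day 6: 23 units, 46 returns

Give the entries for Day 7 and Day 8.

14 units, 28 returns; 20 units, 40 returns

Units — alternating steps +6, −9, +6, −9, …: 23, 29, 20, 26, 17, 23 → 14 → 20.
Returns: 46, 58, 40, 52, 34, 46 → 28 → 40 (always 2 × the units).
So the next two lines are 14 units, 28 returns and 20 units, 40 returns.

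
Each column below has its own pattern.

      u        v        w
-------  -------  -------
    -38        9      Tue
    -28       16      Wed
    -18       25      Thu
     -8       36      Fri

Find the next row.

2  49  Sat

Column u: -38, -28, -18, -8 → 2 (+10 each step).
Column v: perfect squares: 3², 4², 5², …; 9, 16, 25, 36 → 49.
Column w goes Tue, Wed, Thu, Fri → Sat (runs through the weekdays Mon→Sun).
Putting it together: 2  49  Sat.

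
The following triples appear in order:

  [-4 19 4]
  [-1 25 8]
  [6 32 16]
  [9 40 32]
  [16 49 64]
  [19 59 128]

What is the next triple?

First coordinate — alternating steps +3, +7, +3, +7, …: -4, -1, 6, 9, 16, 19 → 26.
Second coordinate: differences are 6, 7, 8, … (increasing by 1 each time), so 19, 25, 32, 40, 49, 59 → 70.
Third coordinate — ×2 each step: 4, 8, 16, 32, 64, 128 → 256.
Putting it together: [26 70 256].

[26 70 256]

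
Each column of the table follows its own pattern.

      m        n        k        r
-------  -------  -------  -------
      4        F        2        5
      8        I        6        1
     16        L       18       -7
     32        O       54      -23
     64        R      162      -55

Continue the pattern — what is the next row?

128  U  486  -119

Column m: 4, 8, 16, 32, 64 → 128 (×2 each step).
Column n: letters move forward 3 places in the alphabet, so F, I, L, O, R → U.
For the column k, ×3 each step: 2, 6, 18, 54, 162 → 486.
Column r: together with the column m always sums to 9; 5, 1, -7, -23, -55 → -119.
Combining the parts gives 128  U  486  -119.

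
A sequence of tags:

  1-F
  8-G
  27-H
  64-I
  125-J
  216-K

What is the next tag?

343-L

First component — perfect cubes: 1³, 2³, 3³, …: 1, 8, 27, 64, 125, 216 → 343.
For the letter, letters move forward 1 place in the alphabet: F, G, H, I, J, K → L.
So the next tag is 343-L.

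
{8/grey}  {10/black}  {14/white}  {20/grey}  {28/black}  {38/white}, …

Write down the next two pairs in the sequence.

For the first value, differences are 2, 4, 6, … (increasing by 2 each time): 8, 10, 14, 20, 28, 38 → 50 → 64.
Shade: repeats grey → black → white, so grey, black, white, grey, black, white → grey → black.
Putting the parts together: {50/grey} and then {64/black}.

{50/grey}, {64/black}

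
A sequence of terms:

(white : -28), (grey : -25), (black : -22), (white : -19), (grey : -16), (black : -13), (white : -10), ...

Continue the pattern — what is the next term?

(grey : -7)

Shade: repeats white → grey → black, so white, grey, black, white, grey, black, white → grey.
Second coordinate: -28, -25, -22, -19, -16, -13, -10 → -7 (+3 each step).
So the next term is (grey : -7).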